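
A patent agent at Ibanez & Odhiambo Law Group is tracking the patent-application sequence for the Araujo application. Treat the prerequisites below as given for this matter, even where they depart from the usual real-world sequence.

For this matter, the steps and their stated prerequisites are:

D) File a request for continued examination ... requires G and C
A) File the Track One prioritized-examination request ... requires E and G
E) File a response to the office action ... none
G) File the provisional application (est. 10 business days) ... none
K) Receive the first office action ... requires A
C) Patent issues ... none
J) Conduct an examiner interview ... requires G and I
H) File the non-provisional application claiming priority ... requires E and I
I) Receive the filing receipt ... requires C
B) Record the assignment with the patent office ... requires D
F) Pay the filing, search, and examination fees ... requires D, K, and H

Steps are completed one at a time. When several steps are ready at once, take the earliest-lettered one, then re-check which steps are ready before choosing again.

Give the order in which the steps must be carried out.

Nothing is required for C, E and G. C has the earlier label → C first.
I now also ready, so the ready set is {E, G, I}; E has the earlier label → E.
Now G and I have their prerequisites met. G has the earlier label, so G next.
Ready: A, D and I. A has the earlier label → A.
K now also ready, so the ready set is {D, I, K}; D has the earlier label → D.
B, I and K are all available; B has the earlier label → B.
I and K are both available; I has the earlier label → I.
Now H, J and K have their prerequisites met. H has the earlier label, so H next.
Now J and K have their prerequisites met. J has the earlier label, so J next.
K needed A, now all done → K.
F is the only step now ready → F.

C E G A D B I H J K F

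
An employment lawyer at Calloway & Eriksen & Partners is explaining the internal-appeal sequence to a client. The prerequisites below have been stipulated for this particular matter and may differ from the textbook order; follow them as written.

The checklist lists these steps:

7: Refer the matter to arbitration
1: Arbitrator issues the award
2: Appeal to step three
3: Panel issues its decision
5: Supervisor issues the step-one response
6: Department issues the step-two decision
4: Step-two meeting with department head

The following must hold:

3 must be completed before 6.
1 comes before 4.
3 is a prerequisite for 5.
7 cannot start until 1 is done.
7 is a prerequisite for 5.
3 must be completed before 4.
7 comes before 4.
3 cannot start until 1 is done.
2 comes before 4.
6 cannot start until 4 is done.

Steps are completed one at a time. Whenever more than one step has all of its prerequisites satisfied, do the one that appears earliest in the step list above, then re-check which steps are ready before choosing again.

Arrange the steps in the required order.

1, 7, 2, 3, 5, 4, 6

Nothing is required for 1 and 2. 1 is listed earlier → 1 first.
7, 2 and 3 are all available; 7 is listed earlier → 7.
2 and 3 are both available; 2 is listed earlier → 2.
3 needed 1, now all done → 3.
5 and 4 are both available; 5 is listed earlier → 5.
4 needed 7, 1, 2 and 3, now all done → 4.
6 needed 3 and 4, now all done → 6.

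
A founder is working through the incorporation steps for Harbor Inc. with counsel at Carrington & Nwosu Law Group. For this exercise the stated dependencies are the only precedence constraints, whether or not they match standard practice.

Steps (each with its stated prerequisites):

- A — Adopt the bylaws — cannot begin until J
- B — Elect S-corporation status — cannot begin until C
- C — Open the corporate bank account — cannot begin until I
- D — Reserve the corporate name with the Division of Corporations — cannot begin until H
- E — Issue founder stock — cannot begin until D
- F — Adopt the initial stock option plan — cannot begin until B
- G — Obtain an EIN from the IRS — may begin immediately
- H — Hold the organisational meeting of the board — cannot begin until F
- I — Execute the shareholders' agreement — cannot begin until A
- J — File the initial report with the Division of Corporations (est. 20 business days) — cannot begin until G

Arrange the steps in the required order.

G, J, A, I, C, B, F, H, D, E

G has no prerequisites → G first.
Next only J has its prerequisites met → J.
A needed J, now all done → A.
I is the only step now ready → I.
That leaves C as the only ready step → C.
Next only B has its prerequisites met → B.
F needed B, now all done → F.
Next only H has its prerequisites met → H.
D needed H, now all done → D.
That leaves E as the only ready step → E.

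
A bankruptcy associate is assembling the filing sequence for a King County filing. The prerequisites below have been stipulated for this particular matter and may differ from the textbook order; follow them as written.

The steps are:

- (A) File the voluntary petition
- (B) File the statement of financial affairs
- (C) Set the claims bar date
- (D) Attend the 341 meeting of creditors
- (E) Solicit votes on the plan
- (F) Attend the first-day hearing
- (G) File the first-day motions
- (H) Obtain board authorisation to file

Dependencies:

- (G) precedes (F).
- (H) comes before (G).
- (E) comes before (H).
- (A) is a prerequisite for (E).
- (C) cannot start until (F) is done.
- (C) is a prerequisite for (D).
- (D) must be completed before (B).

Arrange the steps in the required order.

(A), (E), (H), (G), (F), (C), (D), (B)

(A) has no prerequisites → (A) first.
(E) needed (A), now all done → (E).
Next only (H) has its prerequisites met → (H).
(G) is the only step now ready → (G).
(F) is the only step now ready → (F).
(C) needed (F), now all done → (C).
Next only (D) has its prerequisites met → (D).
(B) needed (D), now all done → (B).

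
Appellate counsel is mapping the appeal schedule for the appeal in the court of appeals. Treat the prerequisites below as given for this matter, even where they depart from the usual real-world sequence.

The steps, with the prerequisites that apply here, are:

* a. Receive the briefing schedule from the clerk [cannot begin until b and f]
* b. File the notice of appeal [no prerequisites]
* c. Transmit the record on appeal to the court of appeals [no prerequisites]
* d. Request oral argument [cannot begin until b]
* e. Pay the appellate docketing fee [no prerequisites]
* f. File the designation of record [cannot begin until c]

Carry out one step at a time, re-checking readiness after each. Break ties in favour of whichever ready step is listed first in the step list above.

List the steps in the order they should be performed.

b, c, d, e, f, a

Nothing is required for b, c and e. b is listed earlier → b first.
Now c, d and e have their prerequisites met. c is listed earlier, so c next.
f now also ready, so the ready set is {d, e, f}; d is listed earlier → d.
e and f are both available; e is listed earlier → e.
f needed c, now all done → f.
a needed b and f, now all done → a.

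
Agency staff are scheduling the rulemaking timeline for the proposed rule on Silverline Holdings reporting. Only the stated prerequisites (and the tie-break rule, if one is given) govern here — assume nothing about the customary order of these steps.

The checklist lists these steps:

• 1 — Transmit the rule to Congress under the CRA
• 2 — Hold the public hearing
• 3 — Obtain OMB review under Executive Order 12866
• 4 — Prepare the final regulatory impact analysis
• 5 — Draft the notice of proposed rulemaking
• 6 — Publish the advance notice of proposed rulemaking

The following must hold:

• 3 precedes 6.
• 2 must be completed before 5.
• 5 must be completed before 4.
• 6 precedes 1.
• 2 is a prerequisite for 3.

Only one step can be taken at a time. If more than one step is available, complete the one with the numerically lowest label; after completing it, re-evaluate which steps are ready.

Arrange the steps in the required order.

2 3 5 4 6 1

2 is the only step with nothing outstanding, so it goes first.
Now 3 and 5 have their prerequisites met. 3 has the earlier label, so 3 next.
Ready: 5 and 6. 5 has the earlier label → 5.
4 now also ready, so the ready set is {4, 6}; 4 has the earlier label → 4.
That leaves 6 as the only ready step → 6.
1 is the only step now ready → 1.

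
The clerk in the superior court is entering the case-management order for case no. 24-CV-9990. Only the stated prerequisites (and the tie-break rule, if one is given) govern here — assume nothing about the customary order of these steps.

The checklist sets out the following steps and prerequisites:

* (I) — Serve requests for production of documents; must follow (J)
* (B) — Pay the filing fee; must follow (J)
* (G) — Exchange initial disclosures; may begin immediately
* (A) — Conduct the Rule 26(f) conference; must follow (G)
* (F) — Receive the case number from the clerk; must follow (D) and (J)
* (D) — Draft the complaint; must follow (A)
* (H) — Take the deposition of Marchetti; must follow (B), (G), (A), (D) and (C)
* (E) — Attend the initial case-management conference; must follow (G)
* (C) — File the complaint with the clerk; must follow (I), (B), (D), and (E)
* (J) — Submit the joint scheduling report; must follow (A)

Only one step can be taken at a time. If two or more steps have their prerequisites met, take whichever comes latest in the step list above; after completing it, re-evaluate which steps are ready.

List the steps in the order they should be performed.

(G) is the only step with nothing outstanding, so it goes first.
(E) and (A) are both available; (E) is listed later → (E).
Next only (A) has its prerequisites met → (A).
Now (J) and (D) have their prerequisites met. (J) is listed later, so (J) next.
Now (D), (B) and (I) have their prerequisites met. (D) is listed later, so (D) next.
(F) now also ready, so the ready set is {(F), (B), (I)}; (F) is listed later → (F).
Ready: (B) and (I). (B) is listed later → (B).
Next only (I) has its prerequisites met → (I).
(C) needed (E), (D), (B) and (I), now all done → (C).
(H) needed (C), (D), (A), (G) and (B), now all done → (H).

(G) → (E) → (A) → (J) → (D) → (F) → (B) → (I) → (C) → (H)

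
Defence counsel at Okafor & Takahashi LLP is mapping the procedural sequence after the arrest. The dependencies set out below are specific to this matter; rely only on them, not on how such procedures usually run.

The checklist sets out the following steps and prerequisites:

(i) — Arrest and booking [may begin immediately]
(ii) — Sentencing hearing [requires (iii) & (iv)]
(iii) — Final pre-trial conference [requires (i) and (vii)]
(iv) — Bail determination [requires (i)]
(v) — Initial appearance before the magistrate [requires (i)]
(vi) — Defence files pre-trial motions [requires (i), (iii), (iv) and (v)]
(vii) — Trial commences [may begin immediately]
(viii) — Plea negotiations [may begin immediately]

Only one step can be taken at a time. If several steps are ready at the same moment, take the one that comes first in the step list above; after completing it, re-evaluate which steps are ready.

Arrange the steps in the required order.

(i) (iv) (v) (vii) (iii) (ii) (vi) (viii)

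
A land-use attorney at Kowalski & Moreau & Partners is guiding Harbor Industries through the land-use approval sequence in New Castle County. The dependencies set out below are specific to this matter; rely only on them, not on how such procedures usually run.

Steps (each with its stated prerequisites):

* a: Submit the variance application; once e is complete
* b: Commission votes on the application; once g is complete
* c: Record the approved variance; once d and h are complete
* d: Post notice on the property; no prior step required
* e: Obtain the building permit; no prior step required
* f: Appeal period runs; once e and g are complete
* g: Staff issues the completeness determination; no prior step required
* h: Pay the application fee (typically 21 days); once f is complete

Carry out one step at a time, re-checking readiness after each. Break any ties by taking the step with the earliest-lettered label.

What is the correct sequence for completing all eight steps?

d, e, a, g, b, f, h, c

Nothing is required for d, e and g. d has the earlier label → d first.
Now e and g have their prerequisites met. e has the earlier label, so e next.
a now also ready, so the ready set is {a, g}; a has the earlier label → a.
Next only g has its prerequisites met → g.
b and f are both available; b has the earlier label → b.
Next only f has its prerequisites met → f.
Next only h has its prerequisites met → h.
c needed d and h, now all done → c.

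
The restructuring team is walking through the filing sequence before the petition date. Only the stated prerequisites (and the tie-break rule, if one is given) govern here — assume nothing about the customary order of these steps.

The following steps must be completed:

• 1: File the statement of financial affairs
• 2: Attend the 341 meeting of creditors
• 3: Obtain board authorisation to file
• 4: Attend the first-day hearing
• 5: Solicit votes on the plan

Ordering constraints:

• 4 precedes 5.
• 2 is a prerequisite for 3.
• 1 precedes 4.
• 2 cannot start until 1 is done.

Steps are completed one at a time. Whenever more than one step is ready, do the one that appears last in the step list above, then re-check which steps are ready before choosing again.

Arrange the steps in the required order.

Only 1 has no prerequisites, so it is first.
Now 4 and 2 have their prerequisites met. 4 is listed later, so 4 next.
5 now also ready, so the ready set is {5, 2}; 5 is listed later → 5.
2 is the only step now ready → 2.
3 needed 2, now all done → 3.

1 4 5 2 3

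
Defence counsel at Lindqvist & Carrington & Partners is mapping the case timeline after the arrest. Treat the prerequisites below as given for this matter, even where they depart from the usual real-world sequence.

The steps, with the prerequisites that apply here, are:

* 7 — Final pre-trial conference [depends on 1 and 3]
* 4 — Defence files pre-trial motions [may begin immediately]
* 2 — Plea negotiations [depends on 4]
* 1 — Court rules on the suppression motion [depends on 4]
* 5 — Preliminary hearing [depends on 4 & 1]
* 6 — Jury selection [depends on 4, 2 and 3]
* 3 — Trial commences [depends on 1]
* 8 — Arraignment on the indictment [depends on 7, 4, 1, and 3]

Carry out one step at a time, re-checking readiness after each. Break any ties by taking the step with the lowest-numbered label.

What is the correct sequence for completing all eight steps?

4, 1, 2, 3, 5, 6, 7, 8

4 is the only step with nothing outstanding, so it goes first.
1 and 2 are both available; 1 has the earlier label → 1.
3 and 5 now also ready, so the ready set is {2, 3, 5}; 2 has the earlier label → 2.
Ready: 3 and 5. 3 has the earlier label → 3.
Ready: 5, 6 and 7. 5 has the earlier label → 5.
6 and 7 are both available; 6 has the earlier label → 6.
That leaves 7 as the only ready step → 7.
Next only 8 has its prerequisites met → 8.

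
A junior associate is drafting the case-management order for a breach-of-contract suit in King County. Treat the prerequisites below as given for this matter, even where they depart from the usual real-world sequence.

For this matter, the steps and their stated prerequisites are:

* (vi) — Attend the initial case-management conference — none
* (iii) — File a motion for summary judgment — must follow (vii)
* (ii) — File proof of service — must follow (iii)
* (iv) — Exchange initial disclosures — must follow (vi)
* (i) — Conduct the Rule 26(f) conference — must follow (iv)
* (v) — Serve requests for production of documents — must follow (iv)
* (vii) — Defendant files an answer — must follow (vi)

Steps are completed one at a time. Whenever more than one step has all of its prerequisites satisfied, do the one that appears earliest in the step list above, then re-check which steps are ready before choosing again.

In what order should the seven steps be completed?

(vi) has no prerequisites → (vi) first.
Ready: (iv) and (vii). (iv) is listed earlier → (iv).
(i) and (v) now also ready, so the ready set is {(i), (v), (vii)}; (i) is listed earlier → (i).
Now (v) and (vii) have their prerequisites met. (v) is listed earlier, so (v) next.
That leaves (vii) as the only ready step → (vii).
Next only (iii) has its prerequisites met → (iii).
That leaves (ii) as the only ready step → (ii).

(vi), (iv), (i), (v), (vii), (iii), (ii)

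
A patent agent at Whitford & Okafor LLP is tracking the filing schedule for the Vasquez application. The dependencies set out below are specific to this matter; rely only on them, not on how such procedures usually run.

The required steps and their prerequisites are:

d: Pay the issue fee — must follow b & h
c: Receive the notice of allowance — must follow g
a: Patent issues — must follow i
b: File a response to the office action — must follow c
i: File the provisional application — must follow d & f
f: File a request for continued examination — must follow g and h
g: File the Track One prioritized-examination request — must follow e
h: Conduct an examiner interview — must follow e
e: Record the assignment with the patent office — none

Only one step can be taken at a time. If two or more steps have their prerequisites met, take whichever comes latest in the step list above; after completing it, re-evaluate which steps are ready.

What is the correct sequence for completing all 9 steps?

e, h, g, f, c, b, d, i, a

e has no prerequisites → e first.
Ready: h and g. h is listed later → h.
g needed e, now all done → g.
Ready: f and c. f is listed later → f.
c is the only step now ready → c.
That leaves b as the only ready step → b.
That leaves d as the only ready step → d.
That leaves i as the only ready step → i.
a needed i, now all done → a.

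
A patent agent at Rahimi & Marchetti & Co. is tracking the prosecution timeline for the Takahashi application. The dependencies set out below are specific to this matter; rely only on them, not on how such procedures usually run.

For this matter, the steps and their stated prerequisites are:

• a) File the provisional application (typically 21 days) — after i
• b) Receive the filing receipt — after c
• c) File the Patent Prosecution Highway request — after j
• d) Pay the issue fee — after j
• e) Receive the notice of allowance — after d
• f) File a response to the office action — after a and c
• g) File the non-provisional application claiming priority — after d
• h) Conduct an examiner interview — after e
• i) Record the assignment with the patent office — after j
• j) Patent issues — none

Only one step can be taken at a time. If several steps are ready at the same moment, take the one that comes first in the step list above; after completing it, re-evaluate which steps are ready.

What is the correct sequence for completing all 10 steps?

j is the only step with nothing outstanding, so it goes first.
c, d and i are all available; c is listed earlier → c.
Now b, d and i have their prerequisites met. b is listed earlier, so b next.
Now d and i have their prerequisites met. d is listed earlier, so d next.
Now e, g and i have their prerequisites met. e is listed earlier, so e next.
h now also ready, so the ready set is {g, h, i}; g is listed earlier → g.
h and i are both available; h is listed earlier → h.
i needed j, now all done → i.
a needed i, now all done → a.
f needed a and c, now all done → f.

j → c → b → d → e → g → h → i → a → f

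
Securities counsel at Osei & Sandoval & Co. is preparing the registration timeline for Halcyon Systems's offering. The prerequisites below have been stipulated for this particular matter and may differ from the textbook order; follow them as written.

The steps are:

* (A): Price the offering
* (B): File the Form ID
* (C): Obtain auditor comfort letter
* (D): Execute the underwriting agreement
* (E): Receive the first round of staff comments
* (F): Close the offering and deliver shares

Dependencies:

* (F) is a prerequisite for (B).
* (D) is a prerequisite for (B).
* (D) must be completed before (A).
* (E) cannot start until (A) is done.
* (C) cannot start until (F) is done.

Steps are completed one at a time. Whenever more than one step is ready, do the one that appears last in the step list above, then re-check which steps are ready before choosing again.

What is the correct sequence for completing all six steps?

Nothing is required for (F) and (D). (F) is listed later → (F) first.
Ready: (D) and (C). (D) is listed later → (D).
(B) and (A) now also ready, so the ready set is {(C), (B), (A)}; (C) is listed later → (C).
Now (B) and (A) have their prerequisites met. (B) is listed later, so (B) next.
(A) needed (D), now all done → (A).
(E) is the only step now ready → (E).

(F) (D) (C) (B) (A) (E)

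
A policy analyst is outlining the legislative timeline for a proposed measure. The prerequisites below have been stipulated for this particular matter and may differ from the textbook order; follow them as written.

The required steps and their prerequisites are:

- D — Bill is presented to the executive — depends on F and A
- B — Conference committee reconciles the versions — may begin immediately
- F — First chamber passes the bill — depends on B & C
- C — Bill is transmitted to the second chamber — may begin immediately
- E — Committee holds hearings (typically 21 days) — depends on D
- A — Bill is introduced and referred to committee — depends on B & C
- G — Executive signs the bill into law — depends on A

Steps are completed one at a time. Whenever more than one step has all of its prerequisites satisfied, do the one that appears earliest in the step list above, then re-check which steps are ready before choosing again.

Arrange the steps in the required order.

B C F A D E G

B and C have no prerequisites; B is listed earlier, so B is first.
C is the only step now ready → C.
Ready: F and A. F is listed earlier → F.
A is the only step now ready → A.
Ready: D and G. D is listed earlier → D.
Ready: E and G. E is listed earlier → E.
G is the only step now ready → G.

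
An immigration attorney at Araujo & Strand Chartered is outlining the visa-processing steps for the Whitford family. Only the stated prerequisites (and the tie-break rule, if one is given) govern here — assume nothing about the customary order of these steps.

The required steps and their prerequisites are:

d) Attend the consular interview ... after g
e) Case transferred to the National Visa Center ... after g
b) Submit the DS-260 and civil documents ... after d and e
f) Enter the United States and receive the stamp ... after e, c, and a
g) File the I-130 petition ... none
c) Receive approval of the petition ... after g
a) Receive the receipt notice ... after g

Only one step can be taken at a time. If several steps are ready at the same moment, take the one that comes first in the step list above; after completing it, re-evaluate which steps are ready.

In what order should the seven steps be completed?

g is the only step with nothing outstanding, so it goes first.
Now d, e, c and a have their prerequisites met. d is listed earlier, so d next.
Ready: e, c and a. e is listed earlier → e.
b now also ready, so the ready set is {b, c, a}; b is listed earlier → b.
Ready: c and a. c is listed earlier → c.
a needed g, now all done → a.
f needed e, c and a, now all done → f.

g → d → e → b → c → a → f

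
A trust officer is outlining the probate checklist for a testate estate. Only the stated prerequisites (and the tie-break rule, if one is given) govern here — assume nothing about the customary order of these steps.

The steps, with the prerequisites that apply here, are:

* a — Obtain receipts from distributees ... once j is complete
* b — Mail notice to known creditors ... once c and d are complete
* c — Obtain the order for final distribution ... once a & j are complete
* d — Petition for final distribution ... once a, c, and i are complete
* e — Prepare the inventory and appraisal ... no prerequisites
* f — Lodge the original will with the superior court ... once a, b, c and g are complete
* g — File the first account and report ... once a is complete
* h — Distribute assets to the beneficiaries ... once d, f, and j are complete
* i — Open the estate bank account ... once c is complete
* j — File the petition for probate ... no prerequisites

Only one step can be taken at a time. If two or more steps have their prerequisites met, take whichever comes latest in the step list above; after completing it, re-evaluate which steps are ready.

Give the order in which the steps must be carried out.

j e a g c i d b f h

Nothing is required for j and e. j is listed later → j first.
Ready: e and a. e is listed later → e.
That leaves a as the only ready step → a.
Now g and c have their prerequisites met. g is listed later, so g next.
c needed j and a, now all done → c.
That leaves i as the only ready step → i.
d needed i, c and a, now all done → d.
Next only b has its prerequisites met → b.
f needed g, c, b and a, now all done → f.
That leaves h as the only ready step → h.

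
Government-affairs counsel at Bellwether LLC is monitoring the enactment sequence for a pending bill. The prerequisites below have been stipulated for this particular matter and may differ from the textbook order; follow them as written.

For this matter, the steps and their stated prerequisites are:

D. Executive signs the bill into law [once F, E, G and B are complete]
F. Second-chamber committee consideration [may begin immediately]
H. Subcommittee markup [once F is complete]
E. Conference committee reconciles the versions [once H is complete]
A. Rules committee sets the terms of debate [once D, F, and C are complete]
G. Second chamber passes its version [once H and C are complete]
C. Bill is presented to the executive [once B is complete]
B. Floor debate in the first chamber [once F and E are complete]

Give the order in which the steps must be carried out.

F H E B C G D A

F has no prerequisites → F first.
H needed F, now all done → H.
That leaves E as the only ready step → E.
Next only B has its prerequisites met → B.
That leaves C as the only ready step → C.
That leaves G as the only ready step → G.
Next only D has its prerequisites met → D.
Next only A has its prerequisites met → A.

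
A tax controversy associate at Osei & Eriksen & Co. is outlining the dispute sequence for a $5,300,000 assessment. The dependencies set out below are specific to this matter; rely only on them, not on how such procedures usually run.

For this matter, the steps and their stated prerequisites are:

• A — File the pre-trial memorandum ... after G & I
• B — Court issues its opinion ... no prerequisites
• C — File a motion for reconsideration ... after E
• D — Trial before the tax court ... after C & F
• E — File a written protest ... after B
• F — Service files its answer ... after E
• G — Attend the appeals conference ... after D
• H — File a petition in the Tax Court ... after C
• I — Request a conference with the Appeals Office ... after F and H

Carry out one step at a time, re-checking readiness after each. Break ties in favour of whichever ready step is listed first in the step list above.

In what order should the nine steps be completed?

B E C F D G H I A

B is the only step with nothing outstanding, so it goes first.
E needed B, now all done → E.
Now C and F have their prerequisites met. C is listed earlier, so C next.
H now also ready, so the ready set is {F, H}; F is listed earlier → F.
D and H are both available; D is listed earlier → D.
G now also ready, so the ready set is {G, H}; G is listed earlier → G.
Next only H has its prerequisites met → H.
That leaves I as the only ready step → I.
Next only A has its prerequisites met → A.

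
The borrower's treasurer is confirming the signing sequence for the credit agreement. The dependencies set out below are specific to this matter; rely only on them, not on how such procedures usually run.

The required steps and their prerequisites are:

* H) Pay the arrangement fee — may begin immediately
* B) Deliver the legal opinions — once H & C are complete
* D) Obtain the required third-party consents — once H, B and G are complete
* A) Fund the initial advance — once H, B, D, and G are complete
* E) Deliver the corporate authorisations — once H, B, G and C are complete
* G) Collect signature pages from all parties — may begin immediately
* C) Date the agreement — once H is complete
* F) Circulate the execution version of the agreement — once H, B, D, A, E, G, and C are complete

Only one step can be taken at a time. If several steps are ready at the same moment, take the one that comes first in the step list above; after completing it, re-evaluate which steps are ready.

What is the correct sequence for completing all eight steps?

H, G, C, B, D, A, E, F

Nothing is required for H and G. H is listed earlier → H first.
C now also ready, so the ready set is {G, C}; G is listed earlier → G.
C is the only step now ready → C.
B needed H and C, now all done → B.
D and E are both available; D is listed earlier → D.
A now also ready, so the ready set is {A, E}; A is listed earlier → A.
E needed H, B, G and C, now all done → E.
That leaves F as the only ready step → F.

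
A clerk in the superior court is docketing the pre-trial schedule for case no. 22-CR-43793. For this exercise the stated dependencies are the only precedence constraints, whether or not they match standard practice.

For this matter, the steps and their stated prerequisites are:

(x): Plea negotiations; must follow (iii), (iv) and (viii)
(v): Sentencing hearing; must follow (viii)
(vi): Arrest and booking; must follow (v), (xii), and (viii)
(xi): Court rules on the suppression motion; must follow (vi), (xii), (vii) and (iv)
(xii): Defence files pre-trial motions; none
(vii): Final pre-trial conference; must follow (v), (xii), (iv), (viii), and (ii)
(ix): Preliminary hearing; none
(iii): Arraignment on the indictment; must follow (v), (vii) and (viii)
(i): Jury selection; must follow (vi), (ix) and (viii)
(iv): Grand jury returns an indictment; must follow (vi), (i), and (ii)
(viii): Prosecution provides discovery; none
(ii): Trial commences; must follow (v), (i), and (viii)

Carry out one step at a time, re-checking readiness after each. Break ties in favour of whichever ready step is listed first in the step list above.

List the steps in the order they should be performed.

Nothing is required for (xii), (ix) and (viii). (xii) is listed earlier → (xii) first.
(ix) and (viii) are both available; (ix) is listed earlier → (ix).
(viii) is the only step now ready → (viii).
(v) needed (viii), now all done → (v).
(vi) needed (v), (xii) and (viii), now all done → (vi).
Next only (i) has its prerequisites met → (i).
That leaves (ii) as the only ready step → (ii).
Next only (iv) has its prerequisites met → (iv).
Next only (vii) has its prerequisites met → (vii).
(xi) and (iii) are both available; (xi) is listed earlier → (xi).
That leaves (iii) as the only ready step → (iii).
(x) needed (iii), (iv) and (viii), now all done → (x).

(xii), (ix), (viii), (v), (vi), (i), (ii), (iv), (vii), (xi), (iii), (x)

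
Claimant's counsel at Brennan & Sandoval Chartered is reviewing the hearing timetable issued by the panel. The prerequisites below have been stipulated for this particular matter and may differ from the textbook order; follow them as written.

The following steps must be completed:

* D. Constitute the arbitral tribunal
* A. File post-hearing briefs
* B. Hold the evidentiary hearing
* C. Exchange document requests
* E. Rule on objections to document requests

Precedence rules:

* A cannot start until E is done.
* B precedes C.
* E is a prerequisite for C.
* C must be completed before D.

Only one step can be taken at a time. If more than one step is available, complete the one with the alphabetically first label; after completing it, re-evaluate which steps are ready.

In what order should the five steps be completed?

B, E, A, C, D

Nothing is required for B and E. B has the earlier label → B first.
Next only E has its prerequisites met → E.
A and C are both available; A has the earlier label → A.
C is the only step now ready → C.
D is the only step now ready → D.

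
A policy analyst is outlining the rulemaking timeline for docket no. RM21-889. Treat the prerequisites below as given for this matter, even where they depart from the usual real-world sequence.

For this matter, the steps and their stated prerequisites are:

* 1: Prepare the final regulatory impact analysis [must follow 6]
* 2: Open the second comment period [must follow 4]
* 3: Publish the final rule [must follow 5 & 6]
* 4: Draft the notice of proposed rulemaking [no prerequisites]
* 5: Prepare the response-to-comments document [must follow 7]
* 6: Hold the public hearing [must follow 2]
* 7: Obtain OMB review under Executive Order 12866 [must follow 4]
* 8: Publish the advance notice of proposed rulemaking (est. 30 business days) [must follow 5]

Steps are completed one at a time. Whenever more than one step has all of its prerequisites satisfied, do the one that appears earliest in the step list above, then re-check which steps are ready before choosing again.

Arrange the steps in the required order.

4, 2, 6, 1, 7, 5, 3, 8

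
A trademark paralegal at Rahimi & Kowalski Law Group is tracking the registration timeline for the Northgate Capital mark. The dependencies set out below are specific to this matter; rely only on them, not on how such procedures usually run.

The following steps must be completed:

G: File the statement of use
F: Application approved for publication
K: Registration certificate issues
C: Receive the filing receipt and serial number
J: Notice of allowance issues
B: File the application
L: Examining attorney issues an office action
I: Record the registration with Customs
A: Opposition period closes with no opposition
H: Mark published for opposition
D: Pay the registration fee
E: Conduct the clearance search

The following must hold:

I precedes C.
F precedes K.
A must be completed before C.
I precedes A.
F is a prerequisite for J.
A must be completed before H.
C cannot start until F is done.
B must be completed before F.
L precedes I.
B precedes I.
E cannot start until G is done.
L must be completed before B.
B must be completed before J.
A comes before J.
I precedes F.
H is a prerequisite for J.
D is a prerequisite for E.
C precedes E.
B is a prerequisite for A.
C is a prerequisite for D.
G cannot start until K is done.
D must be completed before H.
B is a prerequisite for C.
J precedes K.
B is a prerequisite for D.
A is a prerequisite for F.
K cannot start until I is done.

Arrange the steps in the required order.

L B I A F C D H J K G E

L has no prerequisites → L first.
B needed L, now all done → B.
I is the only step now ready → I.
That leaves A as the only ready step → A.
Next only F has its prerequisites met → F.
C is the only step now ready → C.
D is the only step now ready → D.
H is the only step now ready → H.
That leaves J as the only ready step → J.
K needed F, J and I, now all done → K.
G needed K, now all done → G.
Next only E has its prerequisites met → E.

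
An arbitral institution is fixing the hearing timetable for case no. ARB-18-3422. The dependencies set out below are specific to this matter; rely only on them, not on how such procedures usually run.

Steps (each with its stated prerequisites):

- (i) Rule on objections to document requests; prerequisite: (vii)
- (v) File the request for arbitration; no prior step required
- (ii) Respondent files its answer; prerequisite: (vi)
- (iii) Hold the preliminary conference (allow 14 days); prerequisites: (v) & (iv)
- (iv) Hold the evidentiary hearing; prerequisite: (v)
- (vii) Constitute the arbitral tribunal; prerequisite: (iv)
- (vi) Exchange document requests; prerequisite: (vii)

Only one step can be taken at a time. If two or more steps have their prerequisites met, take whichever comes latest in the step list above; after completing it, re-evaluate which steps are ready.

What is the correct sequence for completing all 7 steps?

(v), (iv), (vii), (vi), (iii), (ii), (i)

(v) has no prerequisites → (v) first.
Next only (iv) has its prerequisites met → (iv).
Now (vii) and (iii) have their prerequisites met. (vii) is listed later, so (vii) next.
Now (vi), (iii) and (i) have their prerequisites met. (vi) is listed later, so (vi) next.
(ii) now also ready, so the ready set is {(iii), (ii), (i)}; (iii) is listed later → (iii).
Ready: (ii) and (i). (ii) is listed later → (ii).
(i) needed (vii), now all done → (i).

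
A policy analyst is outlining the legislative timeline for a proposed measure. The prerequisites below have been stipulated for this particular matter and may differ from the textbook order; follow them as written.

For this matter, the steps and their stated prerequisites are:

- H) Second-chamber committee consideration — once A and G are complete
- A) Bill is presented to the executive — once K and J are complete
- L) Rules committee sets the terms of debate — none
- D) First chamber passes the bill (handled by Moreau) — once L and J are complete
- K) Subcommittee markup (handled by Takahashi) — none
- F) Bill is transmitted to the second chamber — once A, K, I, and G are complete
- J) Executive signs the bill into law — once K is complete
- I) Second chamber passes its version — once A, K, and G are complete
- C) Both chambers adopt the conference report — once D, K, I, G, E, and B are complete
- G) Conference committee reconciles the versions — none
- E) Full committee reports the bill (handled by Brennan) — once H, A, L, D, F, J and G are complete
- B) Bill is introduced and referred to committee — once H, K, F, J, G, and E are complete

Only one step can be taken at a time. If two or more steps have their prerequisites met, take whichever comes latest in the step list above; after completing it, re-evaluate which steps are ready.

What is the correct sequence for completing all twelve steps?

G, K, J, L, D, A, I, F, H, E, B, C

G, K and L have no prerequisites; G is listed later, so G is first.
Now K and L have their prerequisites met. K is listed later, so K next.
J now also ready, so the ready set is {J, L}; J is listed later → J.
A now also ready, so the ready set is {L, A}; L is listed later → L.
D now also ready, so the ready set is {D, A}; D is listed later → D.
Next only A has its prerequisites met → A.
Ready: I and H. I is listed later → I.
F now also ready, so the ready set is {F, H}; F is listed later → F.
That leaves H as the only ready step → H.
E is the only step now ready → E.
That leaves B as the only ready step → B.
C needed B, E, G, I, K and D, now all done → C.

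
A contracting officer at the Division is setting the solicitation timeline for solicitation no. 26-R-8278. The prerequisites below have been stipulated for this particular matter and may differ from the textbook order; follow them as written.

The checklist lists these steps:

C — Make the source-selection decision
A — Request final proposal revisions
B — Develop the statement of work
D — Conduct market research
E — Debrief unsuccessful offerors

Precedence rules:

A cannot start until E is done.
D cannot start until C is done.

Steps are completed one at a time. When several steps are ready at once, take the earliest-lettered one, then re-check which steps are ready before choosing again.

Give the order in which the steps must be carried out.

B, C and E have no prerequisites; B has the earlier label, so B is first.
C and E are both available; C has the earlier label → C.
D and E are both available; D has the earlier label → D.
Next only E has its prerequisites met → E.
A needed E, now all done → A.

B, C, D, E, A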